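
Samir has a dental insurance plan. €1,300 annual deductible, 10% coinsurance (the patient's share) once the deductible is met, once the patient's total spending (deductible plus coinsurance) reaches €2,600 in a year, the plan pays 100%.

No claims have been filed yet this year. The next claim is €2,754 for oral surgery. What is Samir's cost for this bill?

Deductible not yet touched, so the first €1,300 of the bill goes to the deductible.
That leaves €2,754 − €1,300 = €1,454 for coinsurance.
Coinsurance: €1,454 × 10% = €145.40.
Patient responsibility before any cap: €1,300 + €145.40 = €1,445.40.
Total out-of-pocket so far would be €0 + €1,445.40 = €1,445.40, below the €2,600 cap — no reduction.

€1,445.40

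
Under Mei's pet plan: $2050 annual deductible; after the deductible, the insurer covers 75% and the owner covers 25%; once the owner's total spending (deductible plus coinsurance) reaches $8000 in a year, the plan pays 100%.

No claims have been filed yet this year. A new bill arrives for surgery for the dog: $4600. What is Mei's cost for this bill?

$2687.50

Deductible not yet touched, so the first $2050 of the bill goes to the deductible.
After the $2050 deductible portion, $4600 − $2050 = $2550 is subject to coinsurance.
Coinsurance: $2550 × 25% = $637.50.
Owner responsibility before any cap: $2050 + $637.50 = $2687.50.
Total out-of-pocket so far would be $0 + $2687.50 = $2687.50, below the $8000 cap — no reduction.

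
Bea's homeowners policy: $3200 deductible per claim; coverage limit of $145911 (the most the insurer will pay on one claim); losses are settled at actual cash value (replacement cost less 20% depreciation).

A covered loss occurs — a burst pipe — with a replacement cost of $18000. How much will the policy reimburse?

At 20% depreciation, ACV = $18000 − $3600 = $14400.
After the deductible, $14400 − $3200 = $11200 remains.
$11200 ≤ $145911, so the limit doesn't bind; insurer pays $11200.

$11200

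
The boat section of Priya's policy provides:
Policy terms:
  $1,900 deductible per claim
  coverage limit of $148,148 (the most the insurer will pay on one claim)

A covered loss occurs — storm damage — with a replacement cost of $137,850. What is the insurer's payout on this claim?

$135,950

After the deductible, $137,850 − $1,900 = $135,950 remains.
$135,950 is within the $148,148 limit, so the insurer pays $135,950.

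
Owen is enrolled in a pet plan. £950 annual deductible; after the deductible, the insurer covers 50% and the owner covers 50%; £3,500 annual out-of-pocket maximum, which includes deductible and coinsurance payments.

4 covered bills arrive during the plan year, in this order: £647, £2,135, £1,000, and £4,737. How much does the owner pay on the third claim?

Claim 1 (£647): all of it applies to the deductible. Owner owes £647 (running OOP £647).
Claim 2 (£2,135): £303 finishes the deductible; £1,832 goes to coinsurance; 50% of £1,832 = £916. Cost to owner: £1,219. OOP to date £1,866.
Claim 3 (£1,000): deductible already satisfied, so owner's share is 50% × £1,000 = £500. Owner pays £500; OOP now £2,366.

£500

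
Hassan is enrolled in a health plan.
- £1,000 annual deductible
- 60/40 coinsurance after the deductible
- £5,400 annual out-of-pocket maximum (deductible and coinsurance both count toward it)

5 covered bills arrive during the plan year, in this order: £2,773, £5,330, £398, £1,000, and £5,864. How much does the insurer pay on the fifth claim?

£4,864.40

Bill 1, £2,773: £1,000 finishes the deductible; £1,773 goes to coinsurance; coinsurance £1,773 × 40% = £709.20. Patient owes £1,709.20 (running OOP £1,709.20). Insurer: £2,773 − £1,709.20 = £1,063.80.
Bill 2, £5,330: deductible already satisfied, so patient's share is 40% × £5,330 = £2,132. Cost to patient: £2,132. OOP to date £3,841.20. Plan pays £5,330 − £2,132 = £3,198.
Bill 3, £398: deductible already satisfied, so patient's share is 40% × £398 = £159.20. Patient pays £159.20; OOP now £4,000.40. Insurer: £398 − £159.20 = £238.80.
Bill 4, £1,000: 40% coinsurance on £1,000 = £400. Patient pays £400; OOP now £4,400.40. Insurer: £1,000 − £400 = £600.
Bill 5, £5,864: deductible already satisfied, so patient's share is 40% × £5,864 = £2,345.60. OOP would hit £6,746 > £5,400, so the cap limits the patient to £5,400 − £4,400.40 = £999.60. Plan pays £5,864 − £999.60 = £4,864.40.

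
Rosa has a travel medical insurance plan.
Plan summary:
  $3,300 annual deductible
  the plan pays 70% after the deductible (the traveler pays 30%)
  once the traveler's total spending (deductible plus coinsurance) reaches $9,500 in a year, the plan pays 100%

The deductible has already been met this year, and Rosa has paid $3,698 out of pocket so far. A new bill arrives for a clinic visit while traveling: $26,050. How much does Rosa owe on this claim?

$5,802

The deductible is already satisfied, so the full bill goes to coinsurance.
Coinsurance: $26,050 × 30% = $7,815.
Adding $7,815 to the $3,698 already spent would give $11,513, which exceeds the $9,500 cap; the traveler pays just $9,500 − $3,698 = $5,802.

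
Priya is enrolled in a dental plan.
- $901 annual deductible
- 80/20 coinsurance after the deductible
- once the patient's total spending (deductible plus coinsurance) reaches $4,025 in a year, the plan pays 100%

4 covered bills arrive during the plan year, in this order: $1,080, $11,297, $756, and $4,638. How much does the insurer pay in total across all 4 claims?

$13,746

Bill 1, $1,080: $901 to deductible, leaving $179; coinsurance $179 × 20% = $35.80. Patient pays $936.80; OOP now $936.80. Plan pays $1,080 − $936.80 = $143.20.
Bill 2, $11,297: deductible met; 20% of $11,297 = $2,259.40. Patient pays $2,259.40; OOP now $3,196.20. Insurer: $11,297 − $2,259.40 = $9,037.60.
Bill 3, $756: deductible already satisfied, so patient's share is 20% × $756 = $151.20. Patient pays $151.20; OOP now $3,347.40. Insurer: $756 − $151.20 = $604.80.
Bill 4, $4,638: 20% coinsurance on $4,638 = $927.60. Adding that to $3,347.40 gives $4,275, past the $4,025 cap; patient pays only $4,025 − $3,347.40 = $677.60. Plan pays $4,638 − $677.60 = $3,960.40.
Insurer total = bills − patient's total = $17,771 − $4,025 = $13,746.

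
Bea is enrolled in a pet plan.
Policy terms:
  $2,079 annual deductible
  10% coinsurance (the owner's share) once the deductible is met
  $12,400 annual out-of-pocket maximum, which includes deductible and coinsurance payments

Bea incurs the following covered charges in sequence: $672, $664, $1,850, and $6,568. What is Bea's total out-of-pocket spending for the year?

Claim 1 — $672: entire amount goes to the deductible. Owner pays $672; OOP now $672.
Claim 2 — $664: entire amount goes to the deductible. Owner owes $664 (running OOP $1,336).
Claim 3 — $1,850: $743 finishes the deductible; $1,107 goes to coinsurance; owner's 10% is $110.70. Owner owes $853.70 (running OOP $2,189.70).
Claim 4 — $6,568: deductible met; 10% of $6,568 = $656.80. Owner pays $656.80; OOP now $2,846.50.
Summing the owner's payments: $672 + $664 + $853.70 + $656.80 = $2,846.50.

$2,846.50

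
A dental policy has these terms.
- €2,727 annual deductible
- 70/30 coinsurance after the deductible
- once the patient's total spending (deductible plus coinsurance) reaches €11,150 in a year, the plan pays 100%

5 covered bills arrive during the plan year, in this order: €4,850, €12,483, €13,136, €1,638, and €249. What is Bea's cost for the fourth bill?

Claim 1 — €4,850: €2,727 finishes the deductible; €2,123 goes to coinsurance; coinsurance €2,123 × 30% = €636.90. Patient pays €3,363.90; OOP now €3,363.90.
Claim 2 — €12,483: deductible already satisfied, so patient's share is 30% × €12,483 = €3,744.90. Patient pays €3,744.90; OOP now €7,108.80.
Claim 3 — €13,136: deductible met; 30% of €13,136 = €3,940.80. Patient owes €3,940.80 (running OOP €11,049.60).
Claim 4 — €1,638: 30% coinsurance on €1,638 = €491.40. Adding that to €11,049.60 gives €11,541, past the €11,150 cap; patient pays only €11,150 − €11,049.60 = €100.40.

€100.40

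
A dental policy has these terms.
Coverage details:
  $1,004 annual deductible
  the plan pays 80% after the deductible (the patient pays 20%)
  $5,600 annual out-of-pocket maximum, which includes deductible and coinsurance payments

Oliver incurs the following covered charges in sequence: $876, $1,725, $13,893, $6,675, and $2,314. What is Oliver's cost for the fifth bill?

$163

#1 ($876): all of it applies to the deductible. Patient pays $876; OOP now $876.
#2 ($1,725): deductible takes $128, $1,597 remains; patient's 20% is $319.40. Patient owes $447.40 (running OOP $1,323.40).
#3 ($13,893): 20% coinsurance on $13,893 = $2,778.60. Cost to patient: $2,778.60. OOP to date $4,102.
#4 ($6,675): deductible met; 20% of $6,675 = $1,335. Patient pays $1,335; OOP now $5,437.
#5 ($2,314): deductible already satisfied, so patient's share is 20% × $2,314 = $462.80. That would push OOP to $5,899.80, over the $5,600 cap, so patient pays $5,600 − $5,437 = $163.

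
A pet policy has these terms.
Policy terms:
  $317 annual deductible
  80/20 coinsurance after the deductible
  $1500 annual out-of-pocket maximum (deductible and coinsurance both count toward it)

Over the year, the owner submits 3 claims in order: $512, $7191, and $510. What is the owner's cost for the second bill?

Claim 1 — $512: $317 to deductible, leaving $195; owner's 20% is $39. Owner pays $356; OOP now $356.
Claim 2 — $7191: 20% coinsurance on $7191 = $1438.20. OOP would hit $1794.20 > $1500, so the cap limits the owner to $1500 − $356 = $1144.

$1144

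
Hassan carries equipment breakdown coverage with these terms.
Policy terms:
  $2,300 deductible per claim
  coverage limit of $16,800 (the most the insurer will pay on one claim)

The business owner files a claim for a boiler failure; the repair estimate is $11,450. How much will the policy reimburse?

Less the $2,300 deductible: $11,450 − $2,300 = $9,150.
$9,150 is within the $16,800 limit, so the insurer pays $9,150.

$9,150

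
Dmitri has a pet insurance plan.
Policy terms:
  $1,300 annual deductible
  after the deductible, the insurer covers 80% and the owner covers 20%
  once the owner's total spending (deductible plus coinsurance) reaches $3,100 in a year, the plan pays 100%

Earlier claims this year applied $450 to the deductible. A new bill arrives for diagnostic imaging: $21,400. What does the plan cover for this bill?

Remaining deductible: $1,300 − $450 = $850.
The remaining $20,550 (= $21,400 − $850) moves to coinsurance.
Coinsurance: $20,550 × 20% = $4,110.
Owner responsibility before any cap: $850 + $4,110 = $4,960.
That would bring total out-of-pocket to $5,410, past the $3,100 cap. The owner is capped at $3,100 − $450 = $2,650 on this claim.
Insurer pays the balance: $21,400 − $2,650 = $18,750.

$18,750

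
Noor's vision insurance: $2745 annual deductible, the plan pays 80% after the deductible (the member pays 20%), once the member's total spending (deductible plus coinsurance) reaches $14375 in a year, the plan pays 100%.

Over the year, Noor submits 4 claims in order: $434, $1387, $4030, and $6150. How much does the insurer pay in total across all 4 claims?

Bill 1, $434: fully absorbed by the deductible. Member pays $434; OOP now $434. Plan pays $434 − $434 = $0.
Bill 2, $1387: fully absorbed by the deductible. Cost to member: $1387. OOP to date $1821. Plan pays $1387 − $1387 = $0.
Bill 3, $4030: $924 to deductible, leaving $3106; coinsurance $3106 × 20% = $621.20. Cost to member: $1545.20. OOP to date $3366.20. Plan pays $4030 − $1545.20 = $2484.80.
Bill 4, $6150: deductible met; 20% of $6150 = $1230. Member pays $1230; OOP now $4596.20. Plan pays $6150 − $1230 = $4920.
Insurer total = bills − member's total = $12001 − $4596.20 = $7404.80.

$7404.80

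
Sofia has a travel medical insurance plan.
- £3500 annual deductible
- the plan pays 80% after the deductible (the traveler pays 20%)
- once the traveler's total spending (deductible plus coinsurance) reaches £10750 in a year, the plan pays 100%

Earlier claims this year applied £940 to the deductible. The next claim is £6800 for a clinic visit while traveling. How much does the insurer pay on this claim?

£3392

Remaining deductible: £3500 − £940 = £2560.
The remaining £4240 (= £6800 − £2560) moves to coinsurance.
Coinsurance: £4240 × 20% = £848.
So the traveler owes £2560 + £848 = £3408 before any cap.
Year-to-date out-of-pocket becomes £940 + £3408 = £4348, still under the £10750 maximum, so no cap applies.
The plan picks up £6800 − £3408 = £3392.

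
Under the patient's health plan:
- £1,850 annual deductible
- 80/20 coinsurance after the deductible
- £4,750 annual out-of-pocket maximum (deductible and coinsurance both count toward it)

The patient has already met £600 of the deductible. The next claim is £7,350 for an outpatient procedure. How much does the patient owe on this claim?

Remaining deductible: £1,850 − £600 = £1,250.
After the £1,250 deductible portion, £7,350 − £1,250 = £6,100 is subject to coinsurance.
Patient's 20% share of £6,100 is £1,220.
That puts the patient's cost at £1,250 + £1,220 = £2,470 before any cap.
Year-to-date out-of-pocket becomes £600 + £2,470 = £3,070, still under the £4,750 maximum, so no cap applies.

£2,470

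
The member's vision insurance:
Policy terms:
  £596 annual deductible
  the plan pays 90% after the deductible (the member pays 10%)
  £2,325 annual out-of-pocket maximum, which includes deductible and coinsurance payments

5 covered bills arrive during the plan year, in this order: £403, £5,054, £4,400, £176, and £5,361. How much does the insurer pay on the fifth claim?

#1 (£403): fully absorbed by the deductible. Member pays £403; OOP now £403. Plan pays £403 − £403 = £0.
#2 (£5,054): deductible takes £193, £4,861 remains; coinsurance £4,861 × 10% = £486.10. Member pays £679.10; OOP now £1,082.10. Plan pays £5,054 − £679.10 = £4,374.90.
#3 (£4,400): deductible already satisfied, so member's share is 10% × £4,400 = £440. Cost to member: £440. OOP to date £1,522.10. Plan pays £4,400 − £440 = £3,960.
#4 (£176): deductible met; 10% of £176 = £17.60. Member owes £17.60 (running OOP £1,539.70). Plan pays £176 − £17.60 = £158.40.
#5 (£5,361): deductible met; 10% of £5,361 = £536.10. Member owes £536.10 (running OOP £2,075.80). Insurer: £5,361 − £536.10 = £4,824.90.

£4,824.90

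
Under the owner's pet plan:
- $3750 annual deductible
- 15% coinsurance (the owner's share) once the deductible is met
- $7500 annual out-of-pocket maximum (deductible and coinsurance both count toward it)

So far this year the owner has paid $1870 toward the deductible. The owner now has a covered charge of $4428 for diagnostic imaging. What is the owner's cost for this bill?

Deductible still to meet: $3750 − $1870 = $1880.
The remaining $2548 (= $4428 − $1880) moves to coinsurance.
15% of $2548 = $382.20 falls to the owner.
That puts the owner's cost at $1880 + $382.20 = $2262.20 before any cap.
Cumulative spending $1870 + $2262.20 = $4132.20 stays under the $7500 maximum.

$2262.20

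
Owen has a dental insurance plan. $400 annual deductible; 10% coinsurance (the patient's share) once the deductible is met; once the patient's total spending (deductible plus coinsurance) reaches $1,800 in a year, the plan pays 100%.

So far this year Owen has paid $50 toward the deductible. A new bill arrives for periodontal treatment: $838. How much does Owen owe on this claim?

$398.80

$50 of the $400 deductible is already met, leaving $350.
That leaves $838 − $350 = $488 for coinsurance.
Patient's 10% share of $488 is $48.80.
So the patient owes $350 + $48.80 = $398.80 before any cap.
Cumulative spending $50 + $398.80 = $448.80 stays under the $1,800 maximum.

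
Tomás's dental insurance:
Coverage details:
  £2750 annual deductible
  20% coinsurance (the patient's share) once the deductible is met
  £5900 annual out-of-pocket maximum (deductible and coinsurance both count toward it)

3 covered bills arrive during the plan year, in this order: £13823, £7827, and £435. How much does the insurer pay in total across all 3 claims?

Claim 1 (£13823): £2750 to deductible, leaving £11073; 20% of £11073 = £2214.60. Patient pays £4964.60; OOP now £4964.60. Plan pays £13823 − £4964.60 = £8858.40.
Claim 2 (£7827): 20% coinsurance on £7827 = £1565.40. OOP would hit £6530 > £5900, so the cap limits the patient to £5900 − £4964.60 = £935.40. Insurer: £7827 − £935.40 = £6891.60.
Claim 3 (£435): deductible met; 20% of £435 = £87. That would push OOP to £5987, over the £5900 cap, so patient pays £5900 − £5900 = £0. Insurer: £435 − £0 = £435.
Insurer total = bills − patient's total = £22085 − £5900 = £16185.

£16185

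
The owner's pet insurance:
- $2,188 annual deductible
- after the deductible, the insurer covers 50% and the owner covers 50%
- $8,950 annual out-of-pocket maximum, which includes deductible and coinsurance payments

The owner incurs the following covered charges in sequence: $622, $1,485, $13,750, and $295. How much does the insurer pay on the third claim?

Bill 1, $622: fully absorbed by the deductible. Owner pays $622; OOP now $622. Plan pays $622 − $622 = $0.
Bill 2, $1,485: all of it applies to the deductible. Cost to owner: $1,485. OOP to date $2,107. Plan pays $1,485 − $1,485 = $0.
Bill 3, $13,750: deductible takes $81, $13,669 remains; owner's 50% is $6,834.50. Claim cost before the cap: $81 + $6,834.50 = $6,915.50. OOP would hit $9,022.50 > $8,950, so the cap limits the owner to $8,950 − $2,107 = $6,843. Plan pays $13,750 − $6,843 = $6,907.

$6,907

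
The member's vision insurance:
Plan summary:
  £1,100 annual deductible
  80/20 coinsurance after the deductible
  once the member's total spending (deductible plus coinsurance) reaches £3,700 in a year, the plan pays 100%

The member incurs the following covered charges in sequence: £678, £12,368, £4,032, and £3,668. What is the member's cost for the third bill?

£210.80

Bill 1, £678: all of it applies to the deductible. Member pays £678; OOP now £678.
Bill 2, £12,368: £422 finishes the deductible; £11,946 goes to coinsurance; coinsurance £11,946 × 20% = £2,389.20. Member owes £2,811.20 (running OOP £3,489.20).
Bill 3, £4,032: deductible already satisfied, so member's share is 20% × £4,032 = £806.40. That would push OOP to £4,295.60, over the £3,700 cap, so member pays £3,700 − £3,489.20 = £210.80.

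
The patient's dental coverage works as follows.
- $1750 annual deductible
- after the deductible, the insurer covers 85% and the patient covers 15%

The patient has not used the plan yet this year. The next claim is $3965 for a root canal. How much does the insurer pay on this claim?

$1882.75

The full $1750 deductible is still open; $1750 of this bill applies to it.
After the $1750 deductible portion, $3965 − $1750 = $2215 is subject to coinsurance.
Coinsurance: $2215 × 15% = $332.25.
So the patient owes $1750 + $332.25 = $2082.25.
Insurer pays the balance: $3965 − $2082.25 = $1882.75.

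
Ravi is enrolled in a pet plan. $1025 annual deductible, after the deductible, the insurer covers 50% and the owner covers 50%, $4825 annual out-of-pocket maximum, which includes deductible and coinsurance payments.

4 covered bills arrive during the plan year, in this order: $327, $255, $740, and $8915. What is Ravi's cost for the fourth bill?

Claim 1 — $327: all of it applies to the deductible. Owner owes $327 (running OOP $327).
Claim 2 — $255: entire amount goes to the deductible. Owner owes $255 (running OOP $582).
Claim 3 — $740: $443 finishes the deductible; $297 goes to coinsurance; 50% of $297 = $148.50. Cost to owner: $591.50. OOP to date $1173.50.
Claim 4 — $8915: deductible already satisfied, so owner's share is 50% × $8915 = $4457.50. OOP would hit $5631 > $4825, so the cap limits the owner to $4825 − $1173.50 = $3651.50.

$3651.50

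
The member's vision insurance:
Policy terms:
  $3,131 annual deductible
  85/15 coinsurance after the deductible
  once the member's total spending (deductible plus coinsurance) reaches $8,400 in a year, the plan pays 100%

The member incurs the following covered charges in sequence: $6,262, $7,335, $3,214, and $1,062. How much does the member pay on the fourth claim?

#1 ($6,262): $3,131 to deductible, leaving $3,131; 15% of $3,131 = $469.65. Member pays $3,600.65; OOP now $3,600.65.
#2 ($7,335): deductible met; 15% of $7,335 = $1,100.25. Member pays $1,100.25; OOP now $4,700.90.
#3 ($3,214): deductible already satisfied, so member's share is 15% × $3,214 = $482.10. Member pays $482.10; OOP now $5,183.
#4 ($1,062): deductible already satisfied, so member's share is 15% × $1,062 = $159.30. Member pays $159.30; OOP now $5,342.30.

$159.30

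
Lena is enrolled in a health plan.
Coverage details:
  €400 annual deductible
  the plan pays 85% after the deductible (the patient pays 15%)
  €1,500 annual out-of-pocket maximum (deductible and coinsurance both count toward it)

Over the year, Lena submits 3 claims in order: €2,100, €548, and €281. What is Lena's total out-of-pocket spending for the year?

Bill 1, €2,100: €400 finishes the deductible; €1,700 goes to coinsurance; patient's 15% is €255. Patient pays €655; OOP now €655.
Bill 2, €548: deductible already satisfied, so patient's share is 15% × €548 = €82.20. Patient pays €82.20; OOP now €737.20.
Bill 3, €281: 15% coinsurance on €281 = €42.15. Patient owes €42.15 (running OOP €779.35).
Total paid by the patient: €655 + €82.20 + €42.15 = €779.35.

€779.35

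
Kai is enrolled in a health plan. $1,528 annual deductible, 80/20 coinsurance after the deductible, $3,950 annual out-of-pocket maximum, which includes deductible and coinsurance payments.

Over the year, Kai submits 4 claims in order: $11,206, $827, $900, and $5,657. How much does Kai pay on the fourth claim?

#1 ($11,206): $1,528 finishes the deductible; $9,678 goes to coinsurance; patient's 20% is $1,935.60. Patient owes $3,463.60 (running OOP $3,463.60).
#2 ($827): deductible met; 20% of $827 = $165.40. Patient owes $165.40 (running OOP $3,629).
#3 ($900): deductible already satisfied, so patient's share is 20% × $900 = $180. Cost to patient: $180. OOP to date $3,809.
#4 ($5,657): deductible met; 20% of $5,657 = $1,131.40. That would push OOP to $4,940.40, over the $3,950 cap, so patient pays $3,950 − $3,809 = $141.

$141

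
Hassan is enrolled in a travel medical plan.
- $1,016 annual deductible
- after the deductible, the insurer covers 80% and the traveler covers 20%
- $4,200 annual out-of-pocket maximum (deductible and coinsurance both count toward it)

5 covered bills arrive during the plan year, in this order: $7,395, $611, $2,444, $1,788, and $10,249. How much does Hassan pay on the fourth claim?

$357.60

Claim 1 ($7,395): $1,016 finishes the deductible; $6,379 goes to coinsurance; coinsurance $6,379 × 20% = $1,275.80. Traveler pays $2,291.80; OOP now $2,291.80.
Claim 2 ($611): deductible met; 20% of $611 = $122.20. Traveler owes $122.20 (running OOP $2,414).
Claim 3 ($2,444): deductible already satisfied, so traveler's share is 20% × $2,444 = $488.80. Traveler pays $488.80; OOP now $2,902.80.
Claim 4 ($1,788): deductible already satisfied, so traveler's share is 20% × $1,788 = $357.60. Cost to traveler: $357.60. OOP to date $3,260.40.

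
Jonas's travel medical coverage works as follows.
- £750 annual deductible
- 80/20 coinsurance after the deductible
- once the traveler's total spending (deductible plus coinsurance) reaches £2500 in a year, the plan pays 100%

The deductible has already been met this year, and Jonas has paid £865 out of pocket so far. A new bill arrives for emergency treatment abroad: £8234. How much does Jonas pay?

The deductible is already satisfied, so the full bill goes to coinsurance.
Traveler's 20% share of £8234 is £1646.80.
That would bring total out-of-pocket to £2511.80, past the £2500 cap. The traveler is capped at £2500 − £865 = £1635 on this claim.

£1635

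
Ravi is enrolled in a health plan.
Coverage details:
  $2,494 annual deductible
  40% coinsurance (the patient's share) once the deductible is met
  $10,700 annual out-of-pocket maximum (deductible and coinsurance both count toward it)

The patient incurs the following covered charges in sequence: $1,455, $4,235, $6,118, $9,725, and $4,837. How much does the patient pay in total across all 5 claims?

$10,700

Claim 1 — $1,455: entire amount goes to the deductible. Patient owes $1,455 (running OOP $1,455).
Claim 2 — $4,235: deductible takes $1,039, $3,196 remains; patient's 40% is $1,278.40. Cost to patient: $2,317.40. OOP to date $3,772.40.
Claim 3 — $6,118: 40% coinsurance on $6,118 = $2,447.20. Cost to patient: $2,447.20. OOP to date $6,219.60.
Claim 4 — $9,725: deductible already satisfied, so patient's share is 40% × $9,725 = $3,890. Patient owes $3,890 (running OOP $10,109.60).
Claim 5 — $4,837: deductible met; 40% of $4,837 = $1,934.80. Adding that to $10,109.60 gives $12,044.40, past the $10,700 cap; patient pays only $10,700 − $10,109.60 = $590.40.
Total paid by the patient: $1,455 + $2,317.40 + $2,447.20 + $3,890 + $590.40 = $10,700.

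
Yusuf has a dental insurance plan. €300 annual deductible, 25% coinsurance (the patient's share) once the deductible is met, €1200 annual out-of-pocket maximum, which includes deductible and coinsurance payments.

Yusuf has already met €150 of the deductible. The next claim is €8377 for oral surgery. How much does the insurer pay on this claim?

€7327

Deductible still to meet: €300 − €150 = €150.
That leaves €8377 − €150 = €8227 for coinsurance.
Patient's 25% share of €8227 is €2056.75.
Patient responsibility before any cap: €150 + €2056.75 = €2206.75.
Year-to-date out-of-pocket would reach €150 + €2206.75 = €2356.75, above the €1200 maximum, so the patient pays only €1200 − €150 = €1050.
The plan picks up €8377 − €1050 = €7327.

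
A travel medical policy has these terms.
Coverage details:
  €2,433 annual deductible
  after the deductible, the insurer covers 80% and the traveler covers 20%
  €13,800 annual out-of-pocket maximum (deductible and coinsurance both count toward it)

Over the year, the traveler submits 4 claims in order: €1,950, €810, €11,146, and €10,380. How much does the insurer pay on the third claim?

Claim 1 — €1,950: fully absorbed by the deductible. Traveler owes €1,950 (running OOP €1,950). Plan pays €1,950 − €1,950 = €0.
Claim 2 — €810: €483 to deductible, leaving €327; traveler's 20% is €65.40. Cost to traveler: €548.40. OOP to date €2,498.40. Insurer: €810 − €548.40 = €261.60.
Claim 3 — €11,146: deductible met; 20% of €11,146 = €2,229.20. Traveler owes €2,229.20 (running OOP €4,727.60). Insurer: €11,146 − €2,229.20 = €8,916.80.

€8,916.80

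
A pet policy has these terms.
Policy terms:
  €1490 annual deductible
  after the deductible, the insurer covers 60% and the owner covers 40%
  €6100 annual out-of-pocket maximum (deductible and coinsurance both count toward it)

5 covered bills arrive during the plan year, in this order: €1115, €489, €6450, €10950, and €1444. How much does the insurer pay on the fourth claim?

Claim 1 (€1115): entire amount goes to the deductible. Owner pays €1115; OOP now €1115. Plan pays €1115 − €1115 = €0.
Claim 2 (€489): €375 to deductible, leaving €114; coinsurance €114 × 40% = €45.60. Cost to owner: €420.60. OOP to date €1535.60. Insurer: €489 − €420.60 = €68.40.
Claim 3 (€6450): deductible already satisfied, so owner's share is 40% × €6450 = €2580. Cost to owner: €2580. OOP to date €4115.60. Insurer: €6450 − €2580 = €3870.
Claim 4 (€10950): 40% coinsurance on €10950 = €4380. OOP would hit €8495.60 > €6100, so the cap limits the owner to €6100 − €4115.60 = €1984.40. Insurer: €10950 − €1984.40 = €8965.60.

€8965.60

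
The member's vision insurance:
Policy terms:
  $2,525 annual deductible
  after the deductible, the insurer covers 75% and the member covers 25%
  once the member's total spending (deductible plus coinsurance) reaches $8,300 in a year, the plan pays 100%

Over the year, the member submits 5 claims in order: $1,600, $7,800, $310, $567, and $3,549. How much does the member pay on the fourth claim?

$141.75

Claim 1 ($1,600): all of it applies to the deductible. Member owes $1,600 (running OOP $1,600).
Claim 2 ($7,800): $925 to deductible, leaving $6,875; coinsurance $6,875 × 25% = $1,718.75. Cost to member: $2,643.75. OOP to date $4,243.75.
Claim 3 ($310): deductible already satisfied, so member's share is 25% × $310 = $77.50. Member owes $77.50 (running OOP $4,321.25).
Claim 4 ($567): deductible met; 25% of $567 = $141.75. Member owes $141.75 (running OOP $4,463).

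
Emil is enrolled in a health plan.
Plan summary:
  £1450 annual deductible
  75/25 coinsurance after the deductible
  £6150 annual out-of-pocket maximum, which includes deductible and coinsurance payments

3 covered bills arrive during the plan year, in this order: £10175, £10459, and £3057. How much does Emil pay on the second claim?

Claim 1 (£10175): £1450 to deductible, leaving £8725; patient's 25% is £2181.25. Patient pays £3631.25; OOP now £3631.25.
Claim 2 (£10459): deductible already satisfied, so patient's share is 25% × £10459 = £2614.75. OOP would hit £6246 > £6150, so the cap limits the patient to £6150 − £3631.25 = £2518.75.

£2518.75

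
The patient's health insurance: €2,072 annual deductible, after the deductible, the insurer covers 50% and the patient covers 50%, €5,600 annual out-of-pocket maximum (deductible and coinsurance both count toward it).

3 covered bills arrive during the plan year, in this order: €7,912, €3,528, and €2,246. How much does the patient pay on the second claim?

€608

#1 (€7,912): €2,072 to deductible, leaving €5,840; patient's 50% is €2,920. Patient pays €4,992; OOP now €4,992.
#2 (€3,528): deductible already satisfied, so patient's share is 50% × €3,528 = €1,764. That would push OOP to €6,756, over the €5,600 cap, so patient pays €5,600 − €4,992 = €608.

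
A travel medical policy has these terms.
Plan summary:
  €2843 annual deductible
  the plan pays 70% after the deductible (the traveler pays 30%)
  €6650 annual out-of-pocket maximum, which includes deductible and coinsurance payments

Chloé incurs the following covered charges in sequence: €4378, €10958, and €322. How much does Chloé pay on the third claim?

€59.10

Bill 1, €4378: deductible takes €2843, €1535 remains; traveler's 30% is €460.50. Cost to traveler: €3303.50. OOP to date €3303.50.
Bill 2, €10958: deductible met; 30% of €10958 = €3287.40. Cost to traveler: €3287.40. OOP to date €6590.90.
Bill 3, €322: 30% coinsurance on €322 = €96.60. That would push OOP to €6687.50, over the €6650 cap, so traveler pays €6650 − €6590.90 = €59.10.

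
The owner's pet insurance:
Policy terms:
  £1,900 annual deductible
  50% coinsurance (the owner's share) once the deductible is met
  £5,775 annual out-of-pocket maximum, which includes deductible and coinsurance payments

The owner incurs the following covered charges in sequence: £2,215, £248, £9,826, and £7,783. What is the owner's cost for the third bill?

Claim 1 (£2,215): £1,900 to deductible, leaving £315; coinsurance £315 × 50% = £157.50. Owner pays £2,057.50; OOP now £2,057.50.
Claim 2 (£248): deductible met; 50% of £248 = £124. Owner owes £124 (running OOP £2,181.50).
Claim 3 (£9,826): deductible already satisfied, so owner's share is 50% × £9,826 = £4,913. OOP would hit £7,094.50 > £5,775, so the cap limits the owner to £5,775 − £2,181.50 = £3,593.50.

£3,593.50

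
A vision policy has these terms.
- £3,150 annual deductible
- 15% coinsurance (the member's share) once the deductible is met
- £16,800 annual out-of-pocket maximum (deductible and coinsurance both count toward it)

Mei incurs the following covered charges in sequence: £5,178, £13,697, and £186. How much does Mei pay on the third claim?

Claim 1 — £5,178: £3,150 finishes the deductible; £2,028 goes to coinsurance; coinsurance £2,028 × 15% = £304.20. Cost to member: £3,454.20. OOP to date £3,454.20.
Claim 2 — £13,697: deductible met; 15% of £13,697 = £2,054.55. Cost to member: £2,054.55. OOP to date £5,508.75.
Claim 3 — £186: deductible already satisfied, so member's share is 15% × £186 = £27.90. Member pays £27.90; OOP now £5,536.65.

£27.90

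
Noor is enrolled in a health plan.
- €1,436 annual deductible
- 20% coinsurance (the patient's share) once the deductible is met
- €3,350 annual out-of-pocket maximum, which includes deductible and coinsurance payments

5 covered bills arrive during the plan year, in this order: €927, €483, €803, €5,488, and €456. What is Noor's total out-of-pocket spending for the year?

#1 (€927): fully absorbed by the deductible. Patient pays €927; OOP now €927.
#2 (€483): fully absorbed by the deductible. Patient owes €483 (running OOP €1,410).
#3 (€803): €26 finishes the deductible; €777 goes to coinsurance; patient's 20% is €155.40. Cost to patient: €181.40. OOP to date €1,591.40.
#4 (€5,488): deductible met; 20% of €5,488 = €1,097.60. Patient owes €1,097.60 (running OOP €2,689).
#5 (€456): deductible already satisfied, so patient's share is 20% × €456 = €91.20. Cost to patient: €91.20. OOP to date €2,780.20.
Total paid by the patient: €927 + €483 + €181.40 + €1,097.60 + €91.20 = €2,780.20.

€2,780.20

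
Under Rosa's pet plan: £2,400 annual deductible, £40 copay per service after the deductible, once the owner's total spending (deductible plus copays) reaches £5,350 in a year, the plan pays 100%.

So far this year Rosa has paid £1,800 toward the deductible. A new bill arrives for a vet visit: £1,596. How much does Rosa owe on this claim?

Deductible still to meet: £2,400 − £1,800 = £600.
That leaves £1,596 − £600 = £996 for the copay.
Copay on this service: £40.
That puts the owner's cost at £600 + £40 = £640 before any cap.
Year-to-date out-of-pocket becomes £1,800 + £640 = £2,440, still under the £5,350 maximum, so no cap applies.

£640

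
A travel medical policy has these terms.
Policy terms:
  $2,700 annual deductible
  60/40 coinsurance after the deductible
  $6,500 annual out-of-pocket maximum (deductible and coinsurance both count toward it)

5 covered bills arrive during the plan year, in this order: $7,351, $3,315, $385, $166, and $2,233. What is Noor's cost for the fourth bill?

$66.40

#1 ($7,351): deductible takes $2,700, $4,651 remains; 40% of $4,651 = $1,860.40. Traveler owes $4,560.40 (running OOP $4,560.40).
#2 ($3,315): deductible already satisfied, so traveler's share is 40% × $3,315 = $1,326. Cost to traveler: $1,326. OOP to date $5,886.40.
#3 ($385): 40% coinsurance on $385 = $154. Traveler owes $154 (running OOP $6,040.40).
#4 ($166): 40% coinsurance on $166 = $66.40. Cost to traveler: $66.40. OOP to date $6,106.80.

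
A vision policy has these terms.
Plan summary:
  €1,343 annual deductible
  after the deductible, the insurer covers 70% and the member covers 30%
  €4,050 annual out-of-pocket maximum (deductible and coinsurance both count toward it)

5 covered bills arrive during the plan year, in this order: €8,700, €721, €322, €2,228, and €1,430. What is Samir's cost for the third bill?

Bill 1, €8,700: deductible takes €1,343, €7,357 remains; 30% of €7,357 = €2,207.10. Cost to member: €3,550.10. OOP to date €3,550.10.
Bill 2, €721: deductible already satisfied, so member's share is 30% × €721 = €216.30. Member pays €216.30; OOP now €3,766.40.
Bill 3, €322: 30% coinsurance on €322 = €96.60. Member owes €96.60 (running OOP €3,863).

€96.60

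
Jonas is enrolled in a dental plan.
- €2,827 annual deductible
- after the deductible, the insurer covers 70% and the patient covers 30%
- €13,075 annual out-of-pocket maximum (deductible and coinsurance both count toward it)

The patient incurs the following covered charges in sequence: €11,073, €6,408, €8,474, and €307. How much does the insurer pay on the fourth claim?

Bill 1, €11,073: €2,827 to deductible, leaving €8,246; coinsurance €8,246 × 30% = €2,473.80. Patient owes €5,300.80 (running OOP €5,300.80). Insurer: €11,073 − €5,300.80 = €5,772.20.
Bill 2, €6,408: deductible already satisfied, so patient's share is 30% × €6,408 = €1,922.40. Patient owes €1,922.40 (running OOP €7,223.20). Insurer: €6,408 − €1,922.40 = €4,485.60.
Bill 3, €8,474: deductible already satisfied, so patient's share is 30% × €8,474 = €2,542.20. Patient pays €2,542.20; OOP now €9,765.40. Plan pays €8,474 − €2,542.20 = €5,931.80.
Bill 4, €307: 30% coinsurance on €307 = €92.10. Cost to patient: €92.10. OOP to date €9,857.50. Insurer: €307 − €92.10 = €214.90.

€214.90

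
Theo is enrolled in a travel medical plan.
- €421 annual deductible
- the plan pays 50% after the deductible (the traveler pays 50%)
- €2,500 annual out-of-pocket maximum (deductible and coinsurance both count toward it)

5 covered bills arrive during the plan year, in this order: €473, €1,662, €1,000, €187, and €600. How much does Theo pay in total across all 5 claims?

€2,171.50

#1 (€473): €421 finishes the deductible; €52 goes to coinsurance; coinsurance €52 × 50% = €26. Traveler pays €447; OOP now €447.
#2 (€1,662): deductible already satisfied, so traveler's share is 50% × €1,662 = €831. Traveler owes €831 (running OOP €1,278).
#3 (€1,000): 50% coinsurance on €1,000 = €500. Traveler owes €500 (running OOP €1,778).
#4 (€187): deductible already satisfied, so traveler's share is 50% × €187 = €93.50. Cost to traveler: €93.50. OOP to date €1,871.50.
#5 (€600): deductible met; 50% of €600 = €300. Traveler pays €300; OOP now €2,171.50.
Total paid by the traveler: €447 + €831 + €500 + €93.50 + €300 = €2,171.50.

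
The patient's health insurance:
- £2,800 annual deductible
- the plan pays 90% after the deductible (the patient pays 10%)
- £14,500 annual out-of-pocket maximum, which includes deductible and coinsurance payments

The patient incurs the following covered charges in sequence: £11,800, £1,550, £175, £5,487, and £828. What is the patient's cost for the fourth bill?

£548.70

#1 (£11,800): £2,800 to deductible, leaving £9,000; patient's 10% is £900. Patient owes £3,700 (running OOP £3,700).
#2 (£1,550): deductible met; 10% of £1,550 = £155. Cost to patient: £155. OOP to date £3,855.
#3 (£175): deductible already satisfied, so patient's share is 10% × £175 = £17.50. Cost to patient: £17.50. OOP to date £3,872.50.
#4 (£5,487): deductible already satisfied, so patient's share is 10% × £5,487 = £548.70. Patient pays £548.70; OOP now £4,421.20.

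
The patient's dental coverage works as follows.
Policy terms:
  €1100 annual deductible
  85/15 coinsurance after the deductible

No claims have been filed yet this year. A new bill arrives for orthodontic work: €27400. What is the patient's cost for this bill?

The full €1100 deductible is still open; €1100 of this bill applies to it.
The remaining €26300 (= €27400 − €1100) moves to coinsurance.
Coinsurance: €26300 × 15% = €3945.
That puts the patient's cost at €1100 + €3945 = €5045.

€5045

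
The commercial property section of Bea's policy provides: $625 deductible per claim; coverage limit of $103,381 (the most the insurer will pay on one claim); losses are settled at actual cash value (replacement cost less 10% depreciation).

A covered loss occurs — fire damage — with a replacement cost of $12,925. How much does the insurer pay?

Actual cash value after 10% depreciation: $12,925 × 90% = $11,632.50.
Less the $625 deductible: $11,632.50 − $625 = $11,007.50.
$11,007.50 is within the $103,381 limit, so the insurer pays $11,007.50.

$11,007.50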